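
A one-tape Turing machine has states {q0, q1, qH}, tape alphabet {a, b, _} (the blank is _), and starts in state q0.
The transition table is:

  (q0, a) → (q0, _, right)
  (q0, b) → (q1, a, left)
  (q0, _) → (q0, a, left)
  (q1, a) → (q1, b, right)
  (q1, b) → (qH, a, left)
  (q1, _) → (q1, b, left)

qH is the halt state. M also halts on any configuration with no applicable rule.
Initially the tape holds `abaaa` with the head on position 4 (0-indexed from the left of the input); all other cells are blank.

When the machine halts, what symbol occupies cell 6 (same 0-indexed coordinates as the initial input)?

state=q0 head=4 tape=abaa[a]____   (q0,a)→(q0,_,right)
state=q0 head=5 tape=abaa_[_]___   (q0,_)→(q0,a,left)
state=q0 head=4 tape=abaa[_]a___   (q0,_)→(q0,a,left)
state=q0 head=3 tape=aba[a]aa___   (q0,a)→(q0,_,right)
state=q0 head=4 tape=aba_[a]a___   (q0,a)→(q0,_,right)
state=q0 head=5 tape=aba__[a]___   (q0,a)→(q0,_,right)
state=q0 head=6 tape=aba___[_]__   (q0,_)→(q0,a,left)
state=q0 head=5 tape=aba__[_]a__   (q0,_)→(q0,a,left)
state=q0 head=4 tape=aba_[_]aa__   (q0,_)→(q0,a,left)
state=q0 head=3 tape=aba[_]aaa__   (q0,_)→(q0,a,left)
state=q0 head=2 tape=ab[a]aaaa__   (q0,a)→(q0,_,right)
state=q0 head=3 tape=ab_[a]aaa__   (q0,a)→(q0,_,right)
state=q0 head=4 tape=ab__[a]aa__   (q0,a)→(q0,_,right)
state=q0 head=5 tape=ab___[a]a__   (q0,a)→(q0,_,right)
state=q0 head=6 tape=ab____[a]__   (q0,a)→(q0,_,right)
state=q0 head=7 tape=ab_____[_]_   (q0,_)→(q0,a,left)
state=q0 head=6 tape=ab____[_]a_   (q0,_)→(q0,a,left)
state=q0 head=5 tape=ab___[_]aa_   (q0,_)→(q0,a,left)
state=q0 head=4 tape=ab__[_]aaa_   (q0,_)→(q0,a,left)
state=q0 head=3 tape=ab_[_]aaaa_   (q0,_)→(q0,a,left)
state=q0 head=2 tape=ab[_]aaaaa_   (q0,_)→(q0,a,left)
state=q0 head=1 tape=a[b]aaaaaa_   (q0,b)→(q1,a,left)
state=q1 head=0 tape=[a]aaaaaaa_   (q1,a)→(q1,b,right)
state=q1 head=1 tape=b[a]aaaaaa_   (q1,a)→(q1,b,right)
state=q1 head=2 tape=bb[a]aaaaa_   (q1,a)→(q1,b,right)
state=q1 head=3 tape=bbb[a]aaaa_   (q1,a)→(q1,b,right)
state=q1 head=4 tape=bbbb[a]aaa_   (q1,a)→(q1,b,right)
state=q1 head=5 tape=bbbbb[a]aa_   (q1,a)→(q1,b,right)
state=q1 head=6 tape=bbbbbb[a]a_   (q1,a)→(q1,b,right)
state=q1 head=7 tape=bbbbbbb[a]_   (q1,a)→(q1,b,right)
state=q1 head=8 tape=bbbbbbbb[_]   (q1,_)→(q1,b,left)
state=q1 head=7 tape=bbbbbbb[b]b   (q1,b)→(qH,a,left)
state=qH head=6 tape=bbbbbb[b]ab
Cell 6 holds b when M halts.

b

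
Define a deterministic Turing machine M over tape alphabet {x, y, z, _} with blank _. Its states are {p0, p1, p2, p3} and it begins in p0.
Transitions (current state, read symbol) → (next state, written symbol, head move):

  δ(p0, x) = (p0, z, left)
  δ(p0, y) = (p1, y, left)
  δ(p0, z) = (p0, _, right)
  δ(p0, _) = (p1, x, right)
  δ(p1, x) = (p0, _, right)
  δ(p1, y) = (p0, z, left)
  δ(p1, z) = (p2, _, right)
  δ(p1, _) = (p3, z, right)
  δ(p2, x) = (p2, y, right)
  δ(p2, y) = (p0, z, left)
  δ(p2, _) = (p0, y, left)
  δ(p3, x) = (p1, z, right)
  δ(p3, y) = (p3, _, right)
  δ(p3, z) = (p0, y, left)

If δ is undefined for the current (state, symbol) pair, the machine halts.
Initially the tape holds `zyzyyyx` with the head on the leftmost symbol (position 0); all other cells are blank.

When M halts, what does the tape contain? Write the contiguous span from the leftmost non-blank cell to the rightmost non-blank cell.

z___zz

state=p0 head=0 tape=[z]yzyyyx__   (p0,z)→(p0,_,right)
state=p0 head=1 tape=_[y]zyyyx__   (p0,y)→(p1,y,left)
state=p1 head=0 tape=[_]yzyyyx__   (p1,_)→(p3,z,right)
state=p3 head=1 tape=z[y]zyyyx__   (p3,y)→(p3,_,right)
state=p3 head=2 tape=z_[z]yyyx__   (p3,z)→(p0,y,left)
state=p0 head=1 tape=z[_]yyyyx__   (p0,_)→(p1,x,right)
state=p1 head=2 tape=zx[y]yyyx__   (p1,y)→(p0,z,left)
state=p0 head=1 tape=z[x]zyyyx__   (p0,x)→(p0,z,left)
state=p0 head=0 tape=[z]zzyyyx__   (p0,z)→(p0,_,right)
state=p0 head=1 tape=_[z]zyyyx__   (p0,z)→(p0,_,right)
state=p0 head=2 tape=__[z]yyyx__   (p0,z)→(p0,_,right)
state=p0 head=3 tape=___[y]yyx__   (p0,y)→(p1,y,left)
state=p1 head=2 tape=__[_]yyyx__   (p1,_)→(p3,z,right)
state=p3 head=3 tape=__z[y]yyx__   (p3,y)→(p3,_,right)
state=p3 head=4 tape=__z_[y]yx__   (p3,y)→(p3,_,right)
state=p3 head=5 tape=__z__[y]x__   (p3,y)→(p3,_,right)
state=p3 head=6 tape=__z___[x]__   (p3,x)→(p1,z,right)
state=p1 head=7 tape=__z___z[_]_   (p1,_)→(p3,z,right)
state=p3 head=8 tape=__z___zz[_]
The non-blank tape span at halt is z___zz.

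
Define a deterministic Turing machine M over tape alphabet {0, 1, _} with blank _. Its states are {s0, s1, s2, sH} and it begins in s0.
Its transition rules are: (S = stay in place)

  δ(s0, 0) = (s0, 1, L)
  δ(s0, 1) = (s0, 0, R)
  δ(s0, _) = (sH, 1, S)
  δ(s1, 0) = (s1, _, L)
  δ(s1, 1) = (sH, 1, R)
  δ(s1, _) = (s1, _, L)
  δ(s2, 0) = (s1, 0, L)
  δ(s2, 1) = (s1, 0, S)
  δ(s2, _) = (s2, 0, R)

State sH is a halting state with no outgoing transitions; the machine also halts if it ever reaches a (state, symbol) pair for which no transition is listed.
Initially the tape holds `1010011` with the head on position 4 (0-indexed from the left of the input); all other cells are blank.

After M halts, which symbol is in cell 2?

0

s0 | 1010[0]11_   read 0 → write 1, move L, go to s0
s0 | 101[0]111_   read 0 → write 1, move L, go to s0
s0 | 10[1]1111_   read 1 → write 0, move R, go to s0
s0 | 100[1]111_   read 1 → write 0, move R, go to s0
s0 | 1000[1]11_   read 1 → write 0, move R, go to s0
s0 | 10000[1]1_   read 1 → write 0, move R, go to s0
s0 | 100000[1]_   read 1 → write 0, move R, go to s0
s0 | 1000000[_]   read _ → write 1, move S, go to sH
sH | 1000000[1]
Cell 2 holds 0 when M halts.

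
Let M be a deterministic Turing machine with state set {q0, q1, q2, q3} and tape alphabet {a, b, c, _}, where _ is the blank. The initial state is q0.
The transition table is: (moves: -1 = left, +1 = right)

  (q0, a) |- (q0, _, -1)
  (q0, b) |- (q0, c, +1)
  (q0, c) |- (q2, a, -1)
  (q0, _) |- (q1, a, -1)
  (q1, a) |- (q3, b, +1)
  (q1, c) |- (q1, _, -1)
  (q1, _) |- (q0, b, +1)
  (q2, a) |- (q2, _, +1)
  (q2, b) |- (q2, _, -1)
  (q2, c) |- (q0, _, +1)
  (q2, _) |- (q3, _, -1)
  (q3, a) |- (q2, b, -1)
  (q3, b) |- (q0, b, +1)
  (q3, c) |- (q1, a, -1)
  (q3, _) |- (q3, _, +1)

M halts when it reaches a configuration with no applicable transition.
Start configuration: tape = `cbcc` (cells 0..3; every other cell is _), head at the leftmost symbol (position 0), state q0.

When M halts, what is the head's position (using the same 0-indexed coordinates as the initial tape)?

state=q0 head=0 tape=__[c]bcc   (q0,c)→(q2,a,-1)
state=q2 head=-1 tape=_[_]abcc   (q2,_)→(q3,_,-1)
state=q3 head=-2 tape=[_]_abcc   (q3,_)→(q3,_,+1)
state=q3 head=-1 tape=_[_]abcc   (q3,_)→(q3,_,+1)
state=q3 head=0 tape=__[a]bcc   (q3,a)→(q2,b,-1)
state=q2 head=-1 tape=_[_]bbcc   (q2,_)→(q3,_,-1)
state=q3 head=-2 tape=[_]_bbcc   (q3,_)→(q3,_,+1)
state=q3 head=-1 tape=_[_]bbcc   (q3,_)→(q3,_,+1)
state=q3 head=0 tape=__[b]bcc   (q3,b)→(q0,b,+1)
state=q0 head=1 tape=__b[b]cc   (q0,b)→(q0,c,+1)
state=q0 head=2 tape=__bc[c]c   (q0,c)→(q2,a,-1)
state=q2 head=1 tape=__b[c]ac   (q2,c)→(q0,_,+1)
state=q0 head=2 tape=__b_[a]c   (q0,a)→(q0,_,-1)
state=q0 head=1 tape=__b[_]_c   (q0,_)→(q1,a,-1)
state=q1 head=0 tape=__[b]a_c
At halt the head is at cell 0.

0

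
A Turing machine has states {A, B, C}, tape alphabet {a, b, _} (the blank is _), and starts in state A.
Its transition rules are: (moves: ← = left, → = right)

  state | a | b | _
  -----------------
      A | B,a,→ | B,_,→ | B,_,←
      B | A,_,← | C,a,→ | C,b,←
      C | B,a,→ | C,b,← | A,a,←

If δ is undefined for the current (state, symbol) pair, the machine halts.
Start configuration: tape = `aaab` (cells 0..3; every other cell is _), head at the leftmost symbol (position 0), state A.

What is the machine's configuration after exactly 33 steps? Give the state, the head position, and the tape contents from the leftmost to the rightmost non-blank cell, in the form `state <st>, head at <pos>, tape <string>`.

state B, head at 7, tape aaaaaaa

state=A head=0 tape=[a]aab____   (A,a)→(B,a,→)
state=B head=1 tape=a[a]ab____   (B,a)→(A,_,←)
state=A head=0 tape=[a]_ab____   (A,a)→(B,a,→)
state=B head=1 tape=a[_]ab____   (B,_)→(C,b,←)
state=C head=0 tape=[a]bab____   (C,a)→(B,a,→)
state=B head=1 tape=a[b]ab____   (B,b)→(C,a,→)
state=C head=2 tape=aa[a]b____   (C,a)→(B,a,→)
state=B head=3 tape=aaa[b]____   (B,b)→(C,a,→)
state=C head=4 tape=aaaa[_]___   (C,_)→(A,a,←)
state=A head=3 tape=aaa[a]a___   (A,a)→(B,a,→)
state=B head=4 tape=aaaa[a]___   (B,a)→(A,_,←)
state=A head=3 tape=aaa[a]____   (A,a)→(B,a,→)
state=B head=4 tape=aaaa[_]___   (B,_)→(C,b,←)
state=C head=3 tape=aaa[a]b___   (C,a)→(B,a,→)
state=B head=4 tape=aaaa[b]___   (B,b)→(C,a,→)
state=C head=5 tape=aaaaa[_]__   (C,_)→(A,a,←)
state=A head=4 tape=aaaa[a]a__   (A,a)→(B,a,→)
state=B head=5 tape=aaaaa[a]__   (B,a)→(A,_,←)
state=A head=4 tape=aaaa[a]___   (A,a)→(B,a,→)
state=B head=5 tape=aaaaa[_]__   (B,_)→(C,b,←)
state=C head=4 tape=aaaa[a]b__   (C,a)→(B,a,→)
state=B head=5 tape=aaaaa[b]__   (B,b)→(C,a,→)
state=C head=6 tape=aaaaaa[_]_   (C,_)→(A,a,←)
state=A head=5 tape=aaaaa[a]a_   (A,a)→(B,a,→)
state=B head=6 tape=aaaaaa[a]_   (B,a)→(A,_,←)
state=A head=5 tape=aaaaa[a]__   (A,a)→(B,a,→)
state=B head=6 tape=aaaaaa[_]_   (B,_)→(C,b,←)
state=C head=5 tape=aaaaa[a]b_   (C,a)→(B,a,→)
state=B head=6 tape=aaaaaa[b]_   (B,b)→(C,a,→)
state=C head=7 tape=aaaaaaa[_]   (C,_)→(A,a,←)
state=A head=6 tape=aaaaaa[a]a   (A,a)→(B,a,→)
state=B head=7 tape=aaaaaaa[a]   (B,a)→(A,_,←)
state=A head=6 tape=aaaaaa[a]_   (A,a)→(B,a,→)
state=B head=7 tape=aaaaaaa[_]
After 33 steps: state B, head at 7, tape aaaaaaa.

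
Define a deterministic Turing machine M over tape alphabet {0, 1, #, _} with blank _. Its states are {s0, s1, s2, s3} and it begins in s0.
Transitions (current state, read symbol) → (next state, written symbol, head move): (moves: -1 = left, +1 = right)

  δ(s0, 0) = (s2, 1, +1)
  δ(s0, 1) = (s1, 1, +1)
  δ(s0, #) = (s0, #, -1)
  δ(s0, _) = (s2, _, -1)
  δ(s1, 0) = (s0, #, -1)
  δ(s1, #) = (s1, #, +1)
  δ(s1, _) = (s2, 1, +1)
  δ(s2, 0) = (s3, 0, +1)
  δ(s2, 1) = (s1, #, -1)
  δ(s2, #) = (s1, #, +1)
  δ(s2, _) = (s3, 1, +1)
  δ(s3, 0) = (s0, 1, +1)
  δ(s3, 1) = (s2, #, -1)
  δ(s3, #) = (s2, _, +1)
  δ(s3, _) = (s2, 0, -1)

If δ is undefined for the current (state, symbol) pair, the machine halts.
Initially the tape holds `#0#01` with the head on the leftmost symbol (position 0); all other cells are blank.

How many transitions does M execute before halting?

36

state=s0 head=0 tape=___[#]0#01   (s0,#)→(s0,#,-1)
state=s0 head=-1 tape=__[_]#0#01   (s0,_)→(s2,_,-1)
state=s2 head=-2 tape=_[_]_#0#01   (s2,_)→(s3,1,+1)
state=s3 head=-1 tape=_1[_]#0#01   (s3,_)→(s2,0,-1)
state=s2 head=-2 tape=_[1]0#0#01   (s2,1)→(s1,#,-1)
state=s1 head=-3 tape=[_]#0#0#01   (s1,_)→(s2,1,+1)
state=s2 head=-2 tape=1[#]0#0#01   (s2,#)→(s1,#,+1)
state=s1 head=-1 tape=1#[0]#0#01   (s1,0)→(s0,#,-1)
state=s0 head=-2 tape=1[#]##0#01   (s0,#)→(s0,#,-1)
state=s0 head=-3 tape=[1]###0#01   (s0,1)→(s1,1,+1)
state=s1 head=-2 tape=1[#]##0#01   (s1,#)→(s1,#,+1)
state=s1 head=-1 tape=1#[#]#0#01   (s1,#)→(s1,#,+1)
state=s1 head=0 tape=1##[#]0#01   (s1,#)→(s1,#,+1)
state=s1 head=1 tape=1###[0]#01   (s1,0)→(s0,#,-1)
state=s0 head=0 tape=1##[#]##01   (s0,#)→(s0,#,-1)
state=s0 head=-1 tape=1#[#]###01   (s0,#)→(s0,#,-1)
state=s0 head=-2 tape=1[#]####01   (s0,#)→(s0,#,-1)
state=s0 head=-3 tape=[1]#####01   (s0,1)→(s1,1,+1)
state=s1 head=-2 tape=1[#]####01   (s1,#)→(s1,#,+1)
state=s1 head=-1 tape=1#[#]###01   (s1,#)→(s1,#,+1)
state=s1 head=0 tape=1##[#]##01   (s1,#)→(s1,#,+1)
state=s1 head=1 tape=1###[#]#01   (s1,#)→(s1,#,+1)
state=s1 head=2 tape=1####[#]01   (s1,#)→(s1,#,+1)
state=s1 head=3 tape=1#####[0]1   (s1,0)→(s0,#,-1)
state=s0 head=2 tape=1####[#]#1   (s0,#)→(s0,#,-1)
state=s0 head=1 tape=1###[#]##1   (s0,#)→(s0,#,-1)
state=s0 head=0 tape=1##[#]###1   (s0,#)→(s0,#,-1)
state=s0 head=-1 tape=1#[#]####1   (s0,#)→(s0,#,-1)
state=s0 head=-2 tape=1[#]#####1   (s0,#)→(s0,#,-1)
state=s0 head=-3 tape=[1]######1   (s0,1)→(s1,1,+1)
state=s1 head=-2 tape=1[#]#####1   (s1,#)→(s1,#,+1)
state=s1 head=-1 tape=1#[#]####1   (s1,#)→(s1,#,+1)
state=s1 head=0 tape=1##[#]###1   (s1,#)→(s1,#,+1)
state=s1 head=1 tape=1###[#]##1   (s1,#)→(s1,#,+1)
state=s1 head=2 tape=1####[#]#1   (s1,#)→(s1,#,+1)
state=s1 head=3 tape=1#####[#]1   (s1,#)→(s1,#,+1)
state=s1 head=4 tape=1######[1]
M halts after 36 transitions.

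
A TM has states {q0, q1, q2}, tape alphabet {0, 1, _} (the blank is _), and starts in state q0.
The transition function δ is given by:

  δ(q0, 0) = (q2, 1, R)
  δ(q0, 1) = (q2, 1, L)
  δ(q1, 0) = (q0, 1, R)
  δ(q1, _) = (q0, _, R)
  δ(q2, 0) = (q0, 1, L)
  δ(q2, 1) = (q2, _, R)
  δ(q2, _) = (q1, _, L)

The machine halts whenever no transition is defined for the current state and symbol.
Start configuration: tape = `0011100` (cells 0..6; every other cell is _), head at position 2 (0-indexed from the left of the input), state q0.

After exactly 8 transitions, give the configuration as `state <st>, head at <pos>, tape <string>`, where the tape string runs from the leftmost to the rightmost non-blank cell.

state q0, head at 4, tape 1____10

state=q0 head=2 tape=00[1]1100   (q0,1)→(q2,1,L)
state=q2 head=1 tape=0[0]11100   (q2,0)→(q0,1,L)
state=q0 head=0 tape=[0]111100   (q0,0)→(q2,1,R)
state=q2 head=1 tape=1[1]11100   (q2,1)→(q2,_,R)
state=q2 head=2 tape=1_[1]1100   (q2,1)→(q2,_,R)
state=q2 head=3 tape=1__[1]100   (q2,1)→(q2,_,R)
state=q2 head=4 tape=1___[1]00   (q2,1)→(q2,_,R)
state=q2 head=5 tape=1____[0]0   (q2,0)→(q0,1,L)
state=q0 head=4 tape=1___[_]10
After 8 steps: state q0, head at 4, tape 1____10.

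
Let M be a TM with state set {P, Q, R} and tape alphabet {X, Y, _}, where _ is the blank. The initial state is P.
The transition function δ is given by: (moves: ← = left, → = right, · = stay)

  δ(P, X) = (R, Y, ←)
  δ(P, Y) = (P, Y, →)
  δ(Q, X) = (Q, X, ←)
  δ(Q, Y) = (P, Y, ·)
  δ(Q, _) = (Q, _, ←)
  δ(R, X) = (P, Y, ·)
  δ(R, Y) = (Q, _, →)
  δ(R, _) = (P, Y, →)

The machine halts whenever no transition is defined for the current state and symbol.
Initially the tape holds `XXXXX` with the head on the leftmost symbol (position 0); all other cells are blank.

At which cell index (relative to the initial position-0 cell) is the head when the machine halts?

5

state=P head=0 tape=_[X]XXXX_   (P,X)→(R,Y,←)
state=R head=-1 tape=[_]YXXXX_   (R,_)→(P,Y,→)
state=P head=0 tape=Y[Y]XXXX_   (P,Y)→(P,Y,→)
state=P head=1 tape=YY[X]XXX_   (P,X)→(R,Y,←)
state=R head=0 tape=Y[Y]YXXX_   (R,Y)→(Q,_,→)
state=Q head=1 tape=Y_[Y]XXX_   (Q,Y)→(P,Y,·)
state=P head=1 tape=Y_[Y]XXX_   (P,Y)→(P,Y,→)
state=P head=2 tape=Y_Y[X]XX_   (P,X)→(R,Y,←)
state=R head=1 tape=Y_[Y]YXX_   (R,Y)→(Q,_,→)
state=Q head=2 tape=Y__[Y]XX_   (Q,Y)→(P,Y,·)
state=P head=2 tape=Y__[Y]XX_   (P,Y)→(P,Y,→)
state=P head=3 tape=Y__Y[X]X_   (P,X)→(R,Y,←)
state=R head=2 tape=Y__[Y]YX_   (R,Y)→(Q,_,→)
state=Q head=3 tape=Y___[Y]X_   (Q,Y)→(P,Y,·)
state=P head=3 tape=Y___[Y]X_   (P,Y)→(P,Y,→)
state=P head=4 tape=Y___Y[X]_   (P,X)→(R,Y,←)
state=R head=3 tape=Y___[Y]Y_   (R,Y)→(Q,_,→)
state=Q head=4 tape=Y____[Y]_   (Q,Y)→(P,Y,·)
state=P head=4 tape=Y____[Y]_   (P,Y)→(P,Y,→)
state=P head=5 tape=Y____Y[_]
At halt the head is at cell 5.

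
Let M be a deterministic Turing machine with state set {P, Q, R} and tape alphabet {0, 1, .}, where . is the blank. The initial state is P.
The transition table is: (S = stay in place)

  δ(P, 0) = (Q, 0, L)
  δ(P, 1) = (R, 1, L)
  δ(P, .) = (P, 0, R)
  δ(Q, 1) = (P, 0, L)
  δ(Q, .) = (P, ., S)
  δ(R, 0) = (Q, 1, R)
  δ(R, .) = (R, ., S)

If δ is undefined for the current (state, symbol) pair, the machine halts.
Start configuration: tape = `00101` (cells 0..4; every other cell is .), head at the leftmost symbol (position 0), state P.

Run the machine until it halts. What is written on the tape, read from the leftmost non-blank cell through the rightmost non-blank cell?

000101

P | .[0]0101   read 0 → write 0, move L, go to Q
Q | [.]00101   read . → write ., move S, go to P
P | [.]00101   read . → write 0, move R, go to P
P | 0[0]0101   read 0 → write 0, move L, go to Q
Q | [0]00101
The non-blank tape span at halt is 000101.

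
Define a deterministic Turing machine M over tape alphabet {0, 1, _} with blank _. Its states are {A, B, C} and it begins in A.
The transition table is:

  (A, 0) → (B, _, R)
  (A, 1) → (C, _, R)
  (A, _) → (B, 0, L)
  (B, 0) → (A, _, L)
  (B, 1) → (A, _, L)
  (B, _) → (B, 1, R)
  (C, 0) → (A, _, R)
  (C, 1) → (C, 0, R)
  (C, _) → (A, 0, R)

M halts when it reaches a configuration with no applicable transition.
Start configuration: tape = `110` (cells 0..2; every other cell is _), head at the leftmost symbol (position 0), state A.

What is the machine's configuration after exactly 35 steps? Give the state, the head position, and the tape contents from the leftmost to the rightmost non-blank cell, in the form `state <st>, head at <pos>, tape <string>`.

state=A head=0 tape=____[1]10__   (A,1)→(C,_,R)
state=C head=1 tape=_____[1]0__   (C,1)→(C,0,R)
state=C head=2 tape=_____0[0]__   (C,0)→(A,_,R)
state=A head=3 tape=_____0_[_]_   (A,_)→(B,0,L)
state=B head=2 tape=_____0[_]0_   (B,_)→(B,1,R)
state=B head=3 tape=_____01[0]_   (B,0)→(A,_,L)
state=A head=2 tape=_____0[1]__   (A,1)→(C,_,R)
state=C head=3 tape=_____0_[_]_   (C,_)→(A,0,R)
state=A head=4 tape=_____0_0[_]   (A,_)→(B,0,L)
state=B head=3 tape=_____0_[0]0   (B,0)→(A,_,L)
state=A head=2 tape=_____0[_]_0   (A,_)→(B,0,L)
state=B head=1 tape=_____[0]0_0   (B,0)→(A,_,L)
state=A head=0 tape=____[_]_0_0   (A,_)→(B,0,L)
state=B head=-1 tape=___[_]0_0_0   (B,_)→(B,1,R)
state=B head=0 tape=___1[0]_0_0   (B,0)→(A,_,L)
state=A head=-1 tape=___[1]__0_0   (A,1)→(C,_,R)
state=C head=0 tape=____[_]_0_0   (C,_)→(A,0,R)
state=A head=1 tape=____0[_]0_0   (A,_)→(B,0,L)
state=B head=0 tape=____[0]00_0   (B,0)→(A,_,L)
state=A head=-1 tape=___[_]_00_0   (A,_)→(B,0,L)
state=B head=-2 tape=__[_]0_00_0   (B,_)→(B,1,R)
state=B head=-1 tape=__1[0]_00_0   (B,0)→(A,_,L)
state=A head=-2 tape=__[1]__00_0   (A,1)→(C,_,R)
state=C head=-1 tape=___[_]_00_0   (C,_)→(A,0,R)
state=A head=0 tape=___0[_]00_0   (A,_)→(B,0,L)
state=B head=-1 tape=___[0]000_0   (B,0)→(A,_,L)
state=A head=-2 tape=__[_]_000_0   (A,_)→(B,0,L)
state=B head=-3 tape=_[_]0_000_0   (B,_)→(B,1,R)
state=B head=-2 tape=_1[0]_000_0   (B,0)→(A,_,L)
state=A head=-3 tape=_[1]__000_0   (A,1)→(C,_,R)
state=C head=-2 tape=__[_]_000_0   (C,_)→(A,0,R)
state=A head=-1 tape=__0[_]000_0   (A,_)→(B,0,L)
state=B head=-2 tape=__[0]0000_0   (B,0)→(A,_,L)
state=A head=-3 tape=_[_]_0000_0   (A,_)→(B,0,L)
state=B head=-4 tape=[_]0_0000_0   (B,_)→(B,1,R)
state=B head=-3 tape=1[0]_0000_0
After 35 steps: state B, head at -3, tape 10_0000_0.

state B, head at -3, tape 10_0000_0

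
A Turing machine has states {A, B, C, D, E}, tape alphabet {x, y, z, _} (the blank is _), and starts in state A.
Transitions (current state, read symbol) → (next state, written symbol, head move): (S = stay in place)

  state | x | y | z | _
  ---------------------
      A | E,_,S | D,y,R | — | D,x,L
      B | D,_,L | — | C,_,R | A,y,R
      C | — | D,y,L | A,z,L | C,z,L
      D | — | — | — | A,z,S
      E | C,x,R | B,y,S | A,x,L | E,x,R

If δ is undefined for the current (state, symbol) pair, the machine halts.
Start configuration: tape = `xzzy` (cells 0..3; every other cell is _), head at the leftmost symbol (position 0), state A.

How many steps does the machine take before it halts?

14

A | [x]zzy   read x → write _, move S, go to E
E | [_]zzy   read _ → write x, move R, go to E
E | x[z]zy   read z → write x, move L, go to A
A | [x]xzy   read x → write _, move S, go to E
E | [_]xzy   read _ → write x, move R, go to E
E | x[x]zy   read x → write x, move R, go to C
C | xx[z]y   read z → write z, move L, go to A
A | x[x]zy   read x → write _, move S, go to E
E | x[_]zy   read _ → write x, move R, go to E
E | xx[z]y   read z → write x, move L, go to A
A | x[x]xy   read x → write _, move S, go to E
E | x[_]xy   read _ → write x, move R, go to E
E | xx[x]y   read x → write x, move R, go to C
C | xxx[y]   read y → write y, move L, go to D
D | xx[x]y
M halts after 14 transitions.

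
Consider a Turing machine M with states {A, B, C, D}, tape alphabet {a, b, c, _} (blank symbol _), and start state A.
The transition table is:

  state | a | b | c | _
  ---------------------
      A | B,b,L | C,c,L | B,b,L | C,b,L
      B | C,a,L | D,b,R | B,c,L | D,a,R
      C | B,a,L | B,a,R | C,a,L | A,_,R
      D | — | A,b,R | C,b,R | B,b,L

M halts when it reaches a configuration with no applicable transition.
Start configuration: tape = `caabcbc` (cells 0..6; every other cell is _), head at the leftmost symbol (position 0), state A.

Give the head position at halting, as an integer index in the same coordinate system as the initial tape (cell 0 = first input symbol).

A | _[c]aabcbc   read c → write b, move L, go to B
B | [_]baabcbc   read _ → write a, move R, go to D
D | a[b]aabcbc   read b → write b, move R, go to A
A | ab[a]abcbc   read a → write b, move L, go to B
B | a[b]babcbc   read b → write b, move R, go to D
D | ab[b]abcbc   read b → write b, move R, go to A
A | abb[a]bcbc   read a → write b, move L, go to B
B | ab[b]bbcbc   read b → write b, move R, go to D
D | abb[b]bcbc   read b → write b, move R, go to A
A | abbb[b]cbc   read b → write c, move L, go to C
C | abb[b]ccbc   read b → write a, move R, go to B
B | abba[c]cbc   read c → write c, move L, go to B
B | abb[a]ccbc   read a → write a, move L, go to C
C | ab[b]accbc   read b → write a, move R, go to B
B | aba[a]ccbc   read a → write a, move L, go to C
C | ab[a]accbc   read a → write a, move L, go to B
B | a[b]aaccbc   read b → write b, move R, go to D
D | ab[a]accbc
At halt the head is at cell 1.

1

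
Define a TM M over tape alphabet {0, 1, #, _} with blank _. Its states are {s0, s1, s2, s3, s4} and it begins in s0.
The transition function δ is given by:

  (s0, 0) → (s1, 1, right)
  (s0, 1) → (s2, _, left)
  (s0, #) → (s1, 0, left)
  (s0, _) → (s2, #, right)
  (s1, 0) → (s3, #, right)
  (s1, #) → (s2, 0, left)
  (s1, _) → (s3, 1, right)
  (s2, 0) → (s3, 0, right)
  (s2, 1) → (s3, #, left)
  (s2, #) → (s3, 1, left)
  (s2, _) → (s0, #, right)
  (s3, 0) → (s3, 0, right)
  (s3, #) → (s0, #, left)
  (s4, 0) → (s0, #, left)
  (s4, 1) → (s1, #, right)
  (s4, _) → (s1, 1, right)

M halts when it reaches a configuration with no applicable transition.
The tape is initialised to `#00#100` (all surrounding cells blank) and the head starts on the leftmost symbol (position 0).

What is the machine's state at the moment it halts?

state=s0 head=0 tape=_[#]00#100   (s0,#)→(s1,0,left)
state=s1 head=-1 tape=[_]000#100   (s1,_)→(s3,1,right)
state=s3 head=0 tape=1[0]00#100   (s3,0)→(s3,0,right)
state=s3 head=1 tape=10[0]0#100   (s3,0)→(s3,0,right)
state=s3 head=2 tape=100[0]#100   (s3,0)→(s3,0,right)
state=s3 head=3 tape=1000[#]100   (s3,#)→(s0,#,left)
state=s0 head=2 tape=100[0]#100   (s0,0)→(s1,1,right)
state=s1 head=3 tape=1001[#]100   (s1,#)→(s2,0,left)
state=s2 head=2 tape=100[1]0100   (s2,1)→(s3,#,left)
state=s3 head=1 tape=10[0]#0100   (s3,0)→(s3,0,right)
state=s3 head=2 tape=100[#]0100   (s3,#)→(s0,#,left)
state=s0 head=1 tape=10[0]#0100   (s0,0)→(s1,1,right)
state=s1 head=2 tape=101[#]0100   (s1,#)→(s2,0,left)
state=s2 head=1 tape=10[1]00100   (s2,1)→(s3,#,left)
state=s3 head=0 tape=1[0]#00100   (s3,0)→(s3,0,right)
state=s3 head=1 tape=10[#]00100   (s3,#)→(s0,#,left)
state=s0 head=0 tape=1[0]#00100   (s0,0)→(s1,1,right)
state=s1 head=1 tape=11[#]00100   (s1,#)→(s2,0,left)
state=s2 head=0 tape=1[1]000100   (s2,1)→(s3,#,left)
state=s3 head=-1 tape=[1]#000100
No transition is defined for (s3, 1); M halts in state s3.

s3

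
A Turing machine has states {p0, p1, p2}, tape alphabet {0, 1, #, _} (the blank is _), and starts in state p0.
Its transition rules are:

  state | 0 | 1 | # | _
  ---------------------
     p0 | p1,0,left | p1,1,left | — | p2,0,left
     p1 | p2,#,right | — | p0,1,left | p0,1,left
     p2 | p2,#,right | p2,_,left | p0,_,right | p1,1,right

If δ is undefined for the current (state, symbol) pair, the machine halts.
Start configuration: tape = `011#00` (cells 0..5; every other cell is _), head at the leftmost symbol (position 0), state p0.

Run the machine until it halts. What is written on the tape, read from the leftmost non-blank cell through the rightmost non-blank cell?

11#11#100

state=p0 head=0 tape=___[0]11#00   (p0,0)→(p1,0,left)
state=p1 head=-1 tape=__[_]011#00   (p1,_)→(p0,1,left)
state=p0 head=-2 tape=_[_]1011#00   (p0,_)→(p2,0,left)
state=p2 head=-3 tape=[_]01011#00   (p2,_)→(p1,1,right)
state=p1 head=-2 tape=1[0]1011#00   (p1,0)→(p2,#,right)
state=p2 head=-1 tape=1#[1]011#00   (p2,1)→(p2,_,left)
state=p2 head=-2 tape=1[#]_011#00   (p2,#)→(p0,_,right)
state=p0 head=-1 tape=1_[_]011#00   (p0,_)→(p2,0,left)
state=p2 head=-2 tape=1[_]0011#00   (p2,_)→(p1,1,right)
state=p1 head=-1 tape=11[0]011#00   (p1,0)→(p2,#,right)
state=p2 head=0 tape=11#[0]11#00   (p2,0)→(p2,#,right)
state=p2 head=1 tape=11##[1]1#00   (p2,1)→(p2,_,left)
state=p2 head=0 tape=11#[#]_1#00   (p2,#)→(p0,_,right)
state=p0 head=1 tape=11#_[_]1#00   (p0,_)→(p2,0,left)
state=p2 head=0 tape=11#[_]01#00   (p2,_)→(p1,1,right)
state=p1 head=1 tape=11#1[0]1#00   (p1,0)→(p2,#,right)
state=p2 head=2 tape=11#1#[1]#00   (p2,1)→(p2,_,left)
state=p2 head=1 tape=11#1[#]_#00   (p2,#)→(p0,_,right)
state=p0 head=2 tape=11#1_[_]#00   (p0,_)→(p2,0,left)
state=p2 head=1 tape=11#1[_]0#00   (p2,_)→(p1,1,right)
state=p1 head=2 tape=11#11[0]#00   (p1,0)→(p2,#,right)
state=p2 head=3 tape=11#11#[#]00   (p2,#)→(p0,_,right)
state=p0 head=4 tape=11#11#_[0]0   (p0,0)→(p1,0,left)
state=p1 head=3 tape=11#11#[_]00   (p1,_)→(p0,1,left)
state=p0 head=2 tape=11#11[#]100
The non-blank tape span at halt is 11#11#100.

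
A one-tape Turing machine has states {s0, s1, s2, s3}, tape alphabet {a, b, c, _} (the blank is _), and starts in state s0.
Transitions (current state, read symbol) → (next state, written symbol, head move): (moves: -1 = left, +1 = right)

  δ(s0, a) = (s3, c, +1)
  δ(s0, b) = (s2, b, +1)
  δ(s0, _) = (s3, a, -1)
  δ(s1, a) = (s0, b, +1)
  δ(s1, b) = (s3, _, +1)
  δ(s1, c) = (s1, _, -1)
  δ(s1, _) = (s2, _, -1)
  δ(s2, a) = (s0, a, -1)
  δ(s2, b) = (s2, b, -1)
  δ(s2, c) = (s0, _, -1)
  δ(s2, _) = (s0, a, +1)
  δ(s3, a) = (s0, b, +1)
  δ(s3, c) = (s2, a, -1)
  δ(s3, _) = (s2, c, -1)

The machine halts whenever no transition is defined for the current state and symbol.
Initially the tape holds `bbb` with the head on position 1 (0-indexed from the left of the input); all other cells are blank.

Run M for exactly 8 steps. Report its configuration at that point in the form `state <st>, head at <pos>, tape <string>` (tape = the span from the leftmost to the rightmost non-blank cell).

s0 | _b[b]b   read b → write b, move +1, go to s2
s2 | _bb[b]   read b → write b, move -1, go to s2
s2 | _b[b]b   read b → write b, move -1, go to s2
s2 | _[b]bb   read b → write b, move -1, go to s2
s2 | [_]bbb   read _ → write a, move +1, go to s0
s0 | a[b]bb   read b → write b, move +1, go to s2
s2 | ab[b]b   read b → write b, move -1, go to s2
s2 | a[b]bb   read b → write b, move -1, go to s2
s2 | [a]bbb
After 8 steps: state s2, head at -1, tape abbb.

state s2, head at -1, tape abbb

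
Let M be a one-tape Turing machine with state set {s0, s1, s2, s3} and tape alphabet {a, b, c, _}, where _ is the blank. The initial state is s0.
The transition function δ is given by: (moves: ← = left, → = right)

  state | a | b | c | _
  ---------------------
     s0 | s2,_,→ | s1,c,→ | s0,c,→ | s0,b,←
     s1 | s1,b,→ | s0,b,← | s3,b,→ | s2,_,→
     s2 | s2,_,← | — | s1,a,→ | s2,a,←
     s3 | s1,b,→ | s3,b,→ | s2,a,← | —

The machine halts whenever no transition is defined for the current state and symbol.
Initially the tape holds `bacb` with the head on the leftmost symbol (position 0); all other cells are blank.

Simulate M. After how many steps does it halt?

s0 | [b]acb_   read b → write c, move →, go to s1
s1 | c[a]cb_   read a → write b, move →, go to s1
s1 | cb[c]b_   read c → write b, move →, go to s3
s3 | cbb[b]_   read b → write b, move →, go to s3
s3 | cbbb[_]
M halts after 4 transitions.

4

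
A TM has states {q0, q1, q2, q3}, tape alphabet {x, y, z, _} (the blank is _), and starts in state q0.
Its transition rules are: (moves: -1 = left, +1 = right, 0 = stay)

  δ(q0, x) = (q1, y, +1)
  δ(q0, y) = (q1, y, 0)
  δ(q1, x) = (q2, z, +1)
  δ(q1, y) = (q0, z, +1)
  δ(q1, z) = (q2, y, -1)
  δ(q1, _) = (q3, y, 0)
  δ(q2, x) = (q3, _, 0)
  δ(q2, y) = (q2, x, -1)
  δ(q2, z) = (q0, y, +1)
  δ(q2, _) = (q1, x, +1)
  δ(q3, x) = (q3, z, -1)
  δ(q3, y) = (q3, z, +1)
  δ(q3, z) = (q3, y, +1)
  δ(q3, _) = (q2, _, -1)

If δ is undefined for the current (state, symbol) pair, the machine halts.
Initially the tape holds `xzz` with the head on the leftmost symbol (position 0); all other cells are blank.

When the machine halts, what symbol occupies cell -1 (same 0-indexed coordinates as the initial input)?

state=q0 head=0 tape=__[x]zz_   (q0,x)→(q1,y,+1)
state=q1 head=1 tape=__y[z]z_   (q1,z)→(q2,y,-1)
state=q2 head=0 tape=__[y]yz_   (q2,y)→(q2,x,-1)
state=q2 head=-1 tape=_[_]xyz_   (q2,_)→(q1,x,+1)
state=q1 head=0 tape=_x[x]yz_   (q1,x)→(q2,z,+1)
state=q2 head=1 tape=_xz[y]z_   (q2,y)→(q2,x,-1)
state=q2 head=0 tape=_x[z]xz_   (q2,z)→(q0,y,+1)
state=q0 head=1 tape=_xy[x]z_   (q0,x)→(q1,y,+1)
state=q1 head=2 tape=_xyy[z]_   (q1,z)→(q2,y,-1)
state=q2 head=1 tape=_xy[y]y_   (q2,y)→(q2,x,-1)
state=q2 head=0 tape=_x[y]xy_   (q2,y)→(q2,x,-1)
state=q2 head=-1 tape=_[x]xxy_   (q2,x)→(q3,_,0)
state=q3 head=-1 tape=_[_]xxy_   (q3,_)→(q2,_,-1)
state=q2 head=-2 tape=[_]_xxy_   (q2,_)→(q1,x,+1)
state=q1 head=-1 tape=x[_]xxy_   (q1,_)→(q3,y,0)
state=q3 head=-1 tape=x[y]xxy_   (q3,y)→(q3,z,+1)
state=q3 head=0 tape=xz[x]xy_   (q3,x)→(q3,z,-1)
state=q3 head=-1 tape=x[z]zxy_   (q3,z)→(q3,y,+1)
state=q3 head=0 tape=xy[z]xy_   (q3,z)→(q3,y,+1)
state=q3 head=1 tape=xyy[x]y_   (q3,x)→(q3,z,-1)
state=q3 head=0 tape=xy[y]zy_   (q3,y)→(q3,z,+1)
state=q3 head=1 tape=xyz[z]y_   (q3,z)→(q3,y,+1)
state=q3 head=2 tape=xyzy[y]_   (q3,y)→(q3,z,+1)
state=q3 head=3 tape=xyzyz[_]   (q3,_)→(q2,_,-1)
state=q2 head=2 tape=xyzy[z]_   (q2,z)→(q0,y,+1)
state=q0 head=3 tape=xyzyy[_]
Cell -1 holds y when M halts.

y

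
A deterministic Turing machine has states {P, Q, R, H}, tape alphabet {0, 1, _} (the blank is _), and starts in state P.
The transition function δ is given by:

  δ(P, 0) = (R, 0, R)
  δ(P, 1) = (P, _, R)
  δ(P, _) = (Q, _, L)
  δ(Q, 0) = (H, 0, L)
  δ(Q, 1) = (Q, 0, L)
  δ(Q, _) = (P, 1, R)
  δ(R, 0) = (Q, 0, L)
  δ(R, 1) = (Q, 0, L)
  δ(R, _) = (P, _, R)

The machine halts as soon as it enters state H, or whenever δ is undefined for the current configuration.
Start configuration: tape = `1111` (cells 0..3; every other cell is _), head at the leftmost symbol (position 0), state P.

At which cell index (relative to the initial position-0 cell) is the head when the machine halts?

state=P head=0 tape=[1]111__   (P,1)→(P,_,R)
state=P head=1 tape=_[1]11__   (P,1)→(P,_,R)
state=P head=2 tape=__[1]1__   (P,1)→(P,_,R)
state=P head=3 tape=___[1]__   (P,1)→(P,_,R)
state=P head=4 tape=____[_]_   (P,_)→(Q,_,L)
state=Q head=3 tape=___[_]__   (Q,_)→(P,1,R)
state=P head=4 tape=___1[_]_   (P,_)→(Q,_,L)
state=Q head=3 tape=___[1]__   (Q,1)→(Q,0,L)
state=Q head=2 tape=__[_]0__   (Q,_)→(P,1,R)
state=P head=3 tape=__1[0]__   (P,0)→(R,0,R)
state=R head=4 tape=__10[_]_   (R,_)→(P,_,R)
state=P head=5 tape=__10_[_]   (P,_)→(Q,_,L)
state=Q head=4 tape=__10[_]_   (Q,_)→(P,1,R)
state=P head=5 tape=__101[_]   (P,_)→(Q,_,L)
state=Q head=4 tape=__10[1]_   (Q,1)→(Q,0,L)
state=Q head=3 tape=__1[0]0_   (Q,0)→(H,0,L)
state=H head=2 tape=__[1]00_
At halt the head is at cell 2.

2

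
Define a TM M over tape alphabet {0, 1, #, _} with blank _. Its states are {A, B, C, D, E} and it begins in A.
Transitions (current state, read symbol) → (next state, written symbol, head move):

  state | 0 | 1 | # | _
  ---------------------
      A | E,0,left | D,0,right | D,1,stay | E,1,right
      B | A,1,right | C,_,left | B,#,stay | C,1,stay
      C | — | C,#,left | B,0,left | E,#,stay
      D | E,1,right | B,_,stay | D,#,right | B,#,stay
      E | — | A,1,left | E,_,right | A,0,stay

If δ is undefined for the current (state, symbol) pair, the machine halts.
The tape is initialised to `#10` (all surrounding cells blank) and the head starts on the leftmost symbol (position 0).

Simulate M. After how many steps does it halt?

state=A head=0 tape=_[#]10   (A,#)→(D,1,stay)
state=D head=0 tape=_[1]10   (D,1)→(B,_,stay)
state=B head=0 tape=_[_]10   (B,_)→(C,1,stay)
state=C head=0 tape=_[1]10   (C,1)→(C,#,left)
state=C head=-1 tape=[_]#10   (C,_)→(E,#,stay)
state=E head=-1 tape=[#]#10   (E,#)→(E,_,right)
state=E head=0 tape=_[#]10   (E,#)→(E,_,right)
state=E head=1 tape=__[1]0   (E,1)→(A,1,left)
state=A head=0 tape=_[_]10   (A,_)→(E,1,right)
state=E head=1 tape=_1[1]0   (E,1)→(A,1,left)
state=A head=0 tape=_[1]10   (A,1)→(D,0,right)
state=D head=1 tape=_0[1]0   (D,1)→(B,_,stay)
state=B head=1 tape=_0[_]0   (B,_)→(C,1,stay)
state=C head=1 tape=_0[1]0   (C,1)→(C,#,left)
state=C head=0 tape=_[0]#0
M halts after 14 transitions.

14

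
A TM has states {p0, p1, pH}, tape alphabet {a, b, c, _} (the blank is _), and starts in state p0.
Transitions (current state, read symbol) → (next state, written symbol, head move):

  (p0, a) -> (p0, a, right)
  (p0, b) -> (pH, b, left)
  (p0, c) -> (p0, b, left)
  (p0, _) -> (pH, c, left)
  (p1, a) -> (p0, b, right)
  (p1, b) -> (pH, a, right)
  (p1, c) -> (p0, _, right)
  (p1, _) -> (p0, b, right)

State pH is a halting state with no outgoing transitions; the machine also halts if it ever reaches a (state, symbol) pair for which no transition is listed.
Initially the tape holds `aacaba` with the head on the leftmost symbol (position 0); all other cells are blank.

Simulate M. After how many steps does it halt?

p0 | [a]acaba   read a → write a, move right, go to p0
p0 | a[a]caba   read a → write a, move right, go to p0
p0 | aa[c]aba   read c → write b, move left, go to p0
p0 | a[a]baba   read a → write a, move right, go to p0
p0 | aa[b]aba   read b → write b, move left, go to pH
pH | a[a]baba
M halts after 5 transitions.

5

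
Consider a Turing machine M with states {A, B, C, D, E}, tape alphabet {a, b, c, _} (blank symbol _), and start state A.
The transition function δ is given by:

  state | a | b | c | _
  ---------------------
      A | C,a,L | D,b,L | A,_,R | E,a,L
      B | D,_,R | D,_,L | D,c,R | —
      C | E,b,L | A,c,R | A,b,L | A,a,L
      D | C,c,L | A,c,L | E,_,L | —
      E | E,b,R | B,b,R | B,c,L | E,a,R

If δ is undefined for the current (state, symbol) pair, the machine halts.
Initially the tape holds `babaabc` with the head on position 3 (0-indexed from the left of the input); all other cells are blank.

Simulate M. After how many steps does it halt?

24

A | __bab[a]abc_   read a → write a, move L, go to C
C | __ba[b]aabc_   read b → write c, move R, go to A
A | __bac[a]abc_   read a → write a, move L, go to C
C | __ba[c]aabc_   read c → write b, move L, go to A
A | __b[a]baabc_   read a → write a, move L, go to C
C | __[b]abaabc_   read b → write c, move R, go to A
A | __c[a]baabc_   read a → write a, move L, go to C
C | __[c]abaabc_   read c → write b, move L, go to A
A | _[_]babaabc_   read _ → write a, move L, go to E
E | [_]ababaabc_   read _ → write a, move R, go to E
E | a[a]babaabc_   read a → write b, move R, go to E
E | ab[b]abaabc_   read b → write b, move R, go to B
B | abb[a]baabc_   read a → write _, move R, go to D
D | abb_[b]aabc_   read b → write c, move L, go to A
A | abb[_]caabc_   read _ → write a, move L, go to E
E | ab[b]acaabc_   read b → write b, move R, go to B
B | abb[a]caabc_   read a → write _, move R, go to D
D | abb_[c]aabc_   read c → write _, move L, go to E
E | abb[_]_aabc_   read _ → write a, move R, go to E
E | abba[_]aabc_   read _ → write a, move R, go to E
E | abbaa[a]abc_   read a → write b, move R, go to E
E | abbaab[a]bc_   read a → write b, move R, go to E
E | abbaabb[b]c_   read b → write b, move R, go to B
B | abbaabbb[c]_   read c → write c, move R, go to D
D | abbaabbbc[_]
M halts after 24 transitions.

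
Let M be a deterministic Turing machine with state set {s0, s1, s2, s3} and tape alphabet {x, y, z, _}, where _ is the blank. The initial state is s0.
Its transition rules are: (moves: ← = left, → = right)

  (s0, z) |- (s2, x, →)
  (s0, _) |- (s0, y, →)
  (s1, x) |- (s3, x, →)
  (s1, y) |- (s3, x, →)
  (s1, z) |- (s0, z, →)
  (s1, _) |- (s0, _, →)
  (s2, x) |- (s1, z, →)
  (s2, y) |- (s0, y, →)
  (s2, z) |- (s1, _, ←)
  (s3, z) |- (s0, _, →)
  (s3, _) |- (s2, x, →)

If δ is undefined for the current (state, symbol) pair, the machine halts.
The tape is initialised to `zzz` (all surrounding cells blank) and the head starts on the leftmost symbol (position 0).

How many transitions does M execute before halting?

state=s0 head=0 tape=[z]zz_   (s0,z)→(s2,x,→)
state=s2 head=1 tape=x[z]z_   (s2,z)→(s1,_,←)
state=s1 head=0 tape=[x]_z_   (s1,x)→(s3,x,→)
state=s3 head=1 tape=x[_]z_   (s3,_)→(s2,x,→)
state=s2 head=2 tape=xx[z]_   (s2,z)→(s1,_,←)
state=s1 head=1 tape=x[x]__   (s1,x)→(s3,x,→)
state=s3 head=2 tape=xx[_]_   (s3,_)→(s2,x,→)
state=s2 head=3 tape=xxx[_]
M halts after 7 transitions.

7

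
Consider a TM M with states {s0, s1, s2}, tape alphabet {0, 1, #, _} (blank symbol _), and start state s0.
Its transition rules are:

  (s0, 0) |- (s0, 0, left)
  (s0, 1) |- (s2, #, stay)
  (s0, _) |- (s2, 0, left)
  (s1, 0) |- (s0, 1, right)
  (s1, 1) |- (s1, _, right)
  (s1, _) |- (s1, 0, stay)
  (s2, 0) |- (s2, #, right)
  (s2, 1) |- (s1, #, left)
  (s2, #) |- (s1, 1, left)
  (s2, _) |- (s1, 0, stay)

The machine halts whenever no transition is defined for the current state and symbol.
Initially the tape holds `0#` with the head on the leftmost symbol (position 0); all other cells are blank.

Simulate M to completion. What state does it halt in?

s0

s0 | ___[0]#   read 0 → write 0, move left, go to s0
s0 | __[_]0#   read _ → write 0, move left, go to s2
s2 | _[_]00#   read _ → write 0, move stay, go to s1
s1 | _[0]00#   read 0 → write 1, move right, go to s0
s0 | _1[0]0#   read 0 → write 0, move left, go to s0
s0 | _[1]00#   read 1 → write #, move stay, go to s2
s2 | _[#]00#   read # → write 1, move left, go to s1
s1 | [_]100#   read _ → write 0, move stay, go to s1
s1 | [0]100#   read 0 → write 1, move right, go to s0
s0 | 1[1]00#   read 1 → write #, move stay, go to s2
s2 | 1[#]00#   read # → write 1, move left, go to s1
s1 | [1]100#   read 1 → write _, move right, go to s1
s1 | _[1]00#   read 1 → write _, move right, go to s1
s1 | __[0]0#   read 0 → write 1, move right, go to s0
s0 | __1[0]#   read 0 → write 0, move left, go to s0
s0 | __[1]0#   read 1 → write #, move stay, go to s2
s2 | __[#]0#   read # → write 1, move left, go to s1
s1 | _[_]10#   read _ → write 0, move stay, go to s1
s1 | _[0]10#   read 0 → write 1, move right, go to s0
s0 | _1[1]0#   read 1 → write #, move stay, go to s2
s2 | _1[#]0#   read # → write 1, move left, go to s1
s1 | _[1]10#   read 1 → write _, move right, go to s1
s1 | __[1]0#   read 1 → write _, move right, go to s1
s1 | ___[0]#   read 0 → write 1, move right, go to s0
s0 | ___1[#]
No transition is defined for (s0, #); M halts in state s0.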